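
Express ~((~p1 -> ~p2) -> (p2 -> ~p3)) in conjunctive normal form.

(p1 | ~p2) & p2 & p3

~((~p1 -> ~p2) -> (p2 -> ~p3))
≡ ~(~(~p1 -> ~p2) | (p2 -> ~p3))
≡ ~(~(~~p1 | ~p2) | (p2 -> ~p3))
≡ ~(~(~~p1 | ~p2) | ~p2 | ~p3)
≡ ~~(~~p1 | ~p2) & ~~p2 & ~~p3
≡ (~~p1 | ~p2) & ~~p2 & ~~p3
≡ (p1 | ~p2) & ~~p2 & ~~p3
≡ (p1 | ~p2) & p2 & ~~p3
≡ (p1 | ~p2) & p2 & p3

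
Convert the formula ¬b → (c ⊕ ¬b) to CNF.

¬b → (c ⊕ ¬b)
⇔ ¬¬b ∨ (c ⊕ ¬b)   (eliminate →)
⇔ ¬¬b ∨ ((c ∨ ¬b) ∧ ¬(c ∧ ¬b))   (expand ⊕)
⇔ b ∨ ((c ∨ ¬b) ∧ ¬(c ∧ ¬b))   (double negation)
⇔ b ∨ ((c ∨ ¬b) ∧ (¬c ∨ ¬¬b))   (De Morgan)
⇔ b ∨ ((c ∨ ¬b) ∧ (¬c ∨ b))   (double negation)
⇔ (b ∨ c ∨ ¬b) ∧ (b ∨ ¬c ∨ b)   (distribute ∨ over ∧)
⇔ b ∨ ¬c   (simplify)

b ∨ ¬c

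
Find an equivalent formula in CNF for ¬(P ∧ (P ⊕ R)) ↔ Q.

(P ∨ Q) ∧ (¬P ∨ ¬R ∨ Q) ∧ (¬Q ∨ ¬P ∨ R)

¬(P ∧ (P ⊕ R)) ↔ Q
≡ (¬(P ∧ (P ⊕ R)) → Q) ∧ (Q → ¬(P ∧ (P ⊕ R)))   [eliminate ↔]
≡ (¬¬(P ∧ (P ⊕ R)) ∨ Q) ∧ (Q → ¬(P ∧ (P ⊕ R)))   [eliminate →]
≡ (¬¬(P ∧ (P ∨ R) ∧ ¬(P ∧ R)) ∨ Q) ∧ (Q → ¬(P ∧ (P ⊕ R)))   [expand ⊕]
≡ (¬¬(P ∧ (P ∨ R) ∧ ¬(P ∧ R)) ∨ Q) ∧ (¬Q ∨ ¬(P ∧ (P ⊕ R)))   [eliminate →]
≡ (¬¬(P ∧ (P ∨ R) ∧ ¬(P ∧ R)) ∨ Q) ∧ (¬Q ∨ ¬(P ∧ (P ∨ R) ∧ ¬(P ∧ R)))   [expand ⊕]
≡ ((P ∧ (P ∨ R) ∧ ¬(P ∧ R)) ∨ Q) ∧ (¬Q ∨ ¬(P ∧ (P ∨ R) ∧ ¬(P ∧ R)))   [double negation]
≡ ((P ∧ (P ∨ R) ∧ (¬P ∨ ¬R)) ∨ Q) ∧ (¬Q ∨ ¬(P ∧ (P ∨ R) ∧ ¬(P ∧ R)))   [De Morgan]
≡ ((P ∧ (P ∨ R) ∧ (¬P ∨ ¬R)) ∨ Q) ∧ (¬Q ∨ ¬P ∨ ¬(P ∨ R) ∨ ¬¬(P ∧ R))   [De Morgan]
≡ ((P ∧ (P ∨ R) ∧ (¬P ∨ ¬R)) ∨ Q) ∧ (¬Q ∨ ¬P ∨ (¬P ∧ ¬R) ∨ ¬¬(P ∧ R))   [De Morgan]
≡ ((P ∧ (P ∨ R) ∧ (¬P ∨ ¬R)) ∨ Q) ∧ (¬Q ∨ ¬P ∨ (¬P ∧ ¬R) ∨ (P ∧ R))   [double negation]
≡ (P ∨ Q) ∧ (P ∨ R ∨ Q) ∧ (¬P ∨ ¬R ∨ Q) ∧ (¬Q ∨ ¬P ∨ ¬P ∨ P) ∧ (¬Q ∨ ¬P ∨ ¬P ∨ R) ∧ (¬Q ∨ ¬P ∨ ¬R ∨ P) ∧ (¬Q ∨ ¬P ∨ ¬R ∨ R)   [distribute ∨ over ∧]
≡ (P ∨ Q) ∧ (¬P ∨ ¬R ∨ Q) ∧ (¬Q ∨ ¬P ∨ R)   [simplify]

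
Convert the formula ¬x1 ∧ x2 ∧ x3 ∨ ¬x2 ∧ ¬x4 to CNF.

(¬x1 ∨ ¬x2) ∧ (¬x1 ∨ ¬x4) ∧ (x2 ∨ ¬x4) ∧ (x3 ∨ ¬x2) ∧ (x3 ∨ ¬x4)

¬x1 ∧ x2 ∧ x3 ∨ ¬x2 ∧ ¬x4
≡ (¬x1 ∨ ¬x2) ∧ (¬x1 ∨ ¬x4) ∧ (x2 ∨ ¬x2) ∧ (x2 ∨ ¬x4) ∧ (x3 ∨ ¬x2) ∧ (x3 ∨ ¬x4)   [distribute ∨ over ∧]
≡ (¬x1 ∨ ¬x2) ∧ (¬x1 ∨ ¬x4) ∧ (x2 ∨ ¬x4) ∧ (x3 ∨ ¬x2) ∧ (x3 ∨ ¬x4)   [simplify]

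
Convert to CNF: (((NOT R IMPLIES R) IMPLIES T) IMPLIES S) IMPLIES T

(((NOT R IMPLIES R) IMPLIES T) IMPLIES S) IMPLIES T
≡ NOT (((NOT R IMPLIES R) IMPLIES T) IMPLIES S) OR T   — eliminate IMPLIES
≡ NOT (NOT ((NOT R IMPLIES R) IMPLIES T) OR S) OR T   — eliminate IMPLIES
≡ NOT (NOT (NOT (NOT R IMPLIES R) OR T) OR S) OR T   — eliminate IMPLIES
≡ NOT (NOT (NOT (NOT NOT R OR R) OR T) OR S) OR T   — eliminate IMPLIES
≡ (NOT NOT (NOT (NOT NOT R OR R) OR T) AND NOT S) OR T   — De Morgan
≡ ((NOT (NOT NOT R OR R) OR T) AND NOT S) OR T   — double negation
≡ (((NOT NOT NOT R AND NOT R) OR T) AND NOT S) OR T   — De Morgan
≡ (((NOT R AND NOT R) OR T) AND NOT S) OR T   — double negation
≡ (NOT R OR T OR T) AND (NOT R OR T OR T) AND (NOT S OR T)   — distribute OR over AND
≡ (NOT R OR T) AND (NOT S OR T)   — simplify

(NOT R OR T) AND (NOT S OR T)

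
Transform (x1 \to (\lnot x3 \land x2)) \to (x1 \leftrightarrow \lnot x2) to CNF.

(x1 \to (\lnot x3 \land x2)) \to (x1 \leftrightarrow \lnot x2)
≡ \lnot (x1 \to (\lnot x3 \land x2)) \lor (x1 \leftrightarrow \lnot x2)
≡ \lnot (\lnot x1 \lor (\lnot x3 \land x2)) \lor (x1 \leftrightarrow \lnot x2)
≡ \lnot (\lnot x1 \lor (\lnot x3 \land x2)) \lor ((x1 \to \lnot x2) \land (\lnot x2 \to x1))
≡ \lnot (\lnot x1 \lor (\lnot x3 \land x2)) \lor ((\lnot x1 \lor \lnot x2) \land (\lnot x2 \to x1))
≡ \lnot (\lnot x1 \lor (\lnot x3 \land x2)) \lor ((\lnot x1 \lor \lnot x2) \land (\lnot \lnot x2 \lor x1))
≡ (\lnot \lnot x1 \land \lnot (\lnot x3 \land x2)) \lor ((\lnot x1 \lor \lnot x2) \land (\lnot \lnot x2 \lor x1))
≡ (x1 \land \lnot (\lnot x3 \land x2)) \lor ((\lnot x1 \lor \lnot x2) \land (\lnot \lnot x2 \lor x1))
≡ (x1 \land (\lnot \lnot x3 \lor \lnot x2)) \lor ((\lnot x1 \lor \lnot x2) \land (\lnot \lnot x2 \lor x1))
≡ (x1 \land (x3 \lor \lnot x2)) \lor ((\lnot x1 \lor \lnot x2) \land (\lnot \lnot x2 \lor x1))
≡ (x1 \land (x3 \lor \lnot x2)) \lor ((\lnot x1 \lor \lnot x2) \land (x2 \lor x1))
≡ (x1 \lor \lnot x1 \lor \lnot x2) \land (x1 \lor x2 \lor x1) \land (x3 \lor \lnot x2 \lor \lnot x1 \lor \lnot x2) \land (x3 \lor \lnot x2 \lor x2 \lor x1)
≡ (x1 \lor x2) \land (x3 \lor \lnot x2 \lor \lnot x1)

(x1 \lor x2) \land (x3 \lor \lnot x2 \lor \lnot x1)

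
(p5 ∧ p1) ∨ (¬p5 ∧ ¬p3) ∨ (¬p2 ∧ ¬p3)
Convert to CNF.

(p5 ∨ ¬p3) ∧ (p1 ∨ ¬p5 ∨ ¬p2) ∧ (p1 ∨ ¬p3)

(p5 ∧ p1) ∨ (¬p5 ∧ ¬p3) ∨ (¬p2 ∧ ¬p3)
≡ (p5 ∨ ¬p5 ∨ ¬p2) ∧ (p5 ∨ ¬p5 ∨ ¬p3) ∧ (p5 ∨ ¬p3 ∨ ¬p2) ∧ (p5 ∨ ¬p3 ∨ ¬p3) ∧ (p1 ∨ ¬p5 ∨ ¬p2) ∧ (p1 ∨ ¬p5 ∨ ¬p3) ∧ (p1 ∨ ¬p3 ∨ ¬p2) ∧ (p1 ∨ ¬p3 ∨ ¬p3)   — distribute ∨ over ∧
≡ (p5 ∨ ¬p3) ∧ (p1 ∨ ¬p5 ∨ ¬p2) ∧ (p1 ∨ ¬p3)   — simplify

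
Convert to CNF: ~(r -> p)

~(r -> p)
≡ ~(~r | p)   (eliminate ->)
≡ ~~r & ~p   (De Morgan)
≡ r & ~p   (double negation)

r & ~p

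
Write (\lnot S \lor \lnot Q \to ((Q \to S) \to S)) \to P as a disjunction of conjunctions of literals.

(\lnot S \lor \lnot Q \to ((Q \to S) \to S)) \to P
≡ \lnot (\lnot S \lor \lnot Q \to ((Q \to S) \to S)) \lor P   — eliminate \to
≡ \lnot (\lnot (\lnot S \lor \lnot Q) \lor ((Q \to S) \to S)) \lor P   — eliminate \to
≡ \lnot (\lnot (\lnot S \lor \lnot Q) \lor \lnot (Q \to S) \lor S) \lor P   — eliminate \to
≡ \lnot (\lnot (\lnot S \lor \lnot Q) \lor \lnot (\lnot Q \lor S) \lor S) \lor P   — eliminate \to
≡ \lnot \lnot (\lnot S \lor \lnot Q) \land \lnot \lnot (\lnot Q \lor S) \land \lnot S \lor P   — De Morgan
≡ (\lnot S \lor \lnot Q) \land \lnot \lnot (\lnot Q \lor S) \land \lnot S \lor P   — double negation
≡ (\lnot S \lor \lnot Q) \land (\lnot Q \lor S) \land \lnot S \lor P   — double negation
≡ \lnot S \land \lnot Q \land \lnot S \lor \lnot S \land S \land \lnot S \lor \lnot Q \land \lnot Q \land \lnot S \lor \lnot Q \land S \land \lnot S \lor P   — distribute \land over \lor
≡ \lnot S \land \lnot Q \lor P   — simplify

\lnot S \land \lnot Q \lor P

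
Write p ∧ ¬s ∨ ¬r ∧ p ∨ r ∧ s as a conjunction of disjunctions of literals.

p ∧ ¬s ∨ ¬r ∧ p ∨ r ∧ s
⇔ (p ∨ ¬r ∨ r) ∧ (p ∨ ¬r ∨ s) ∧ (p ∨ p ∨ r) ∧ (p ∨ p ∨ s) ∧ (¬s ∨ ¬r ∨ r) ∧ (¬s ∨ ¬r ∨ s) ∧ (¬s ∨ p ∨ r) ∧ (¬s ∨ p ∨ s)
⇔ (p ∨ r) ∧ (p ∨ s)

(p ∨ r) ∧ (p ∨ s)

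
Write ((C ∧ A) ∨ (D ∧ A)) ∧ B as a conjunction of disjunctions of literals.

((C ∧ A) ∨ (D ∧ A)) ∧ B
= (C ∨ D) ∧ (C ∨ A) ∧ (A ∨ D) ∧ (A ∨ A) ∧ B   [distribute ∨ over ∧]
= (C ∨ D) ∧ A ∧ B   [simplify]

(C ∨ D) ∧ A ∧ B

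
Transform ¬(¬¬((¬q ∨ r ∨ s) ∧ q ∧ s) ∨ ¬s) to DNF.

¬(¬¬((¬q ∨ r ∨ s) ∧ q ∧ s) ∨ ¬s)
⇔ ¬¬¬((¬q ∨ r ∨ s) ∧ q ∧ s) ∧ ¬¬s   (De Morgan)
⇔ ¬((¬q ∨ r ∨ s) ∧ q ∧ s) ∧ ¬¬s   (double negation)
⇔ (¬(¬q ∨ r ∨ s) ∨ ¬q ∨ ¬s) ∧ ¬¬s   (De Morgan)
⇔ ((¬¬q ∧ ¬r ∧ ¬s) ∨ ¬q ∨ ¬s) ∧ ¬¬s   (De Morgan)
⇔ ((q ∧ ¬r ∧ ¬s) ∨ ¬q ∨ ¬s) ∧ ¬¬s   (double negation)
⇔ ((q ∧ ¬r ∧ ¬s) ∨ ¬q ∨ ¬s) ∧ s   (double negation)
⇔ (q ∧ ¬r ∧ ¬s ∧ s) ∨ (¬q ∧ s) ∨ (¬s ∧ s)   (distribute ∧ over ∨)
⇔ ¬q ∧ s   (simplify)

¬q ∧ s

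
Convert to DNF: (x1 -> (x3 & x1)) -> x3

(x1 & ~x3) | x3

(x1 -> (x3 & x1)) -> x3
≡ ~(x1 -> (x3 & x1)) | x3   [eliminate ->]
≡ ~(~x1 | (x3 & x1)) | x3   [eliminate ->]
≡ (~~x1 & ~(x3 & x1)) | x3   [De Morgan]
≡ (x1 & ~(x3 & x1)) | x3   [double negation]
≡ (x1 & (~x3 | ~x1)) | x3   [De Morgan]
≡ (x1 & ~x3) | (x1 & ~x1) | x3   [distribute & over |]
≡ (x1 & ~x3) | x3   [simplify]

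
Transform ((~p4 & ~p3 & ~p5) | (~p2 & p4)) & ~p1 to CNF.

((~p4 & ~p3 & ~p5) | (~p2 & p4)) & ~p1
≡ (~p4 | ~p2) & (~p4 | p4) & (~p3 | ~p2) & (~p3 | p4) & (~p5 | ~p2) & (~p5 | p4) & ~p1   — distribute | over &
≡ (~p4 | ~p2) & (~p3 | ~p2) & (~p3 | p4) & (~p5 | ~p2) & (~p5 | p4) & ~p1   — simplify

(~p4 | ~p2) & (~p3 | ~p2) & (~p3 | p4) & (~p5 | ~p2) & (~p5 | p4) & ~p1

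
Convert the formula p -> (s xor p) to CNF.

~p | ~s

p -> (s xor p)
= ~p | (s xor p)   — eliminate ->
= ~p | ((s | p) & ~(s & p))   — expand xor
= ~p | ((s | p) & (~s | ~p))   — De Morgan
= (~p | s | p) & (~p | ~s | ~p)   — distribute | over &
= ~p | ~s   — simplify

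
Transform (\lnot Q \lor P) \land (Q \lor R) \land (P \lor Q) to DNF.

(\lnot Q \lor P) \land (Q \lor R) \land (P \lor Q)
= (\lnot Q \land Q \land P) \lor (\lnot Q \land Q \land Q) \lor (\lnot Q \land R \land P) \lor (\lnot Q \land R \land Q) \lor (P \land Q \land P) \lor (P \land Q \land Q) \lor (P \land R \land P) \lor (P \land R \land Q)   [distribute \land over \lor]
= (P \land Q) \lor (P \land R)   [simplify]

(P \land Q) \lor (P \land R)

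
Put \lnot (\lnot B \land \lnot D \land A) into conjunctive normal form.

\lnot (\lnot B \land \lnot D \land A)
≡ \lnot \lnot B \lor \lnot \lnot D \lor \lnot A   [De Morgan]
≡ B \lor \lnot \lnot D \lor \lnot A   [double negation]
≡ B \lor D \lor \lnot A   [double negation]

B \lor D \lor \lnot A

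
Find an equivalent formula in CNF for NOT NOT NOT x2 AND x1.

NOT x2 AND x1

NOT NOT NOT x2 AND x1
≡ NOT x2 AND x1   (double negation)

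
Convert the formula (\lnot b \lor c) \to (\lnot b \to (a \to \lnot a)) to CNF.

(\lnot b \lor c) \to (\lnot b \to (a \to \lnot a))
≡ \lnot (\lnot b \lor c) \lor (\lnot b \to (a \to \lnot a))   [eliminate \to]
≡ \lnot (\lnot b \lor c) \lor \lnot \lnot b \lor (a \to \lnot a)   [eliminate \to]
≡ \lnot (\lnot b \lor c) \lor \lnot \lnot b \lor \lnot a \lor \lnot a   [eliminate \to]
≡ (\lnot \lnot b \land \lnot c) \lor \lnot \lnot b \lor \lnot a \lor \lnot a   [De Morgan]
≡ (b \land \lnot c) \lor \lnot \lnot b \lor \lnot a \lor \lnot a   [double negation]
≡ (b \land \lnot c) \lor b \lor \lnot a \lor \lnot a   [double negation]
≡ (b \lor b \lor \lnot a \lor \lnot a) \land (\lnot c \lor b \lor \lnot a \lor \lnot a)   [distribute \lor over \land]
≡ b \lor \lnot a   [simplify]

b \lor \lnot a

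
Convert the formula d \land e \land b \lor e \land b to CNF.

e \land b

d \land e \land b \lor e \land b
≡ (d \lor e) \land (d \lor b) \land (e \lor e) \land (e \lor b) \land (b \lor e) \land (b \lor b)
≡ e \land b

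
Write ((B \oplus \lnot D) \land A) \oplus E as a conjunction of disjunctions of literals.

(B \lor \lnot D \lor E) \land (\lnot B \lor D \lor E) \land (A \lor E) \land (\lnot B \lor \lnot D \lor \lnot A \lor \lnot E) \land (D \lor B \lor \lnot A \lor \lnot E)

((B \oplus \lnot D) \land A) \oplus E
≡ (((B \oplus \lnot D) \land A) \lor E) \land \lnot ((B \oplus \lnot D) \land A \land E)   — expand \oplus
≡ (((B \lor \lnot D) \land \lnot (B \land \lnot D) \land A) \lor E) \land \lnot ((B \oplus \lnot D) \land A \land E)   — expand \oplus
≡ (((B \lor \lnot D) \land \lnot (B \land \lnot D) \land A) \lor E) \land \lnot ((B \lor \lnot D) \land \lnot (B \land \lnot D) \land A \land E)   — expand \oplus
≡ (((B \lor \lnot D) \land (\lnot B \lor \lnot \lnot D) \land A) \lor E) \land \lnot ((B \lor \lnot D) \land \lnot (B \land \lnot D) \land A \land E)   — De Morgan
≡ (((B \lor \lnot D) \land (\lnot B \lor D) \land A) \lor E) \land \lnot ((B \lor \lnot D) \land \lnot (B \land \lnot D) \land A \land E)   — double negation
≡ (((B \lor \lnot D) \land (\lnot B \lor D) \land A) \lor E) \land (\lnot (B \lor \lnot D) \lor \lnot \lnot (B \land \lnot D) \lor \lnot A \lor \lnot E)   — De Morgan
≡ (((B \lor \lnot D) \land (\lnot B \lor D) \land A) \lor E) \land ((\lnot B \land \lnot \lnot D) \lor \lnot \lnot (B \land \lnot D) \lor \lnot A \lor \lnot E)   — De Morgan
≡ (((B \lor \lnot D) \land (\lnot B \lor D) \land A) \lor E) \land ((\lnot B \land D) \lor \lnot \lnot (B \land \lnot D) \lor \lnot A \lor \lnot E)   — double negation
≡ (((B \lor \lnot D) \land (\lnot B \lor D) \land A) \lor E) \land ((\lnot B \land D) \lor (B \land \lnot D) \lor \lnot A \lor \lnot E)   — double negation
≡ (B \lor \lnot D \lor E) \land (\lnot B \lor D \lor E) \land (A \lor E) \land (\lnot B \lor B \lor \lnot A \lor \lnot E) \land (\lnot B \lor \lnot D \lor \lnot A \lor \lnot E) \land (D \lor B \lor \lnot A \lor \lnot E) \land (D \lor \lnot D \lor \lnot A \lor \lnot E)   — distribute \lor over \land
≡ (B \lor \lnot D \lor E) \land (\lnot B \lor D \lor E) \land (A \lor E) \land (\lnot B \lor \lnot D \lor \lnot A \lor \lnot E) \land (D \lor B \lor \lnot A \lor \lnot E)   — simplify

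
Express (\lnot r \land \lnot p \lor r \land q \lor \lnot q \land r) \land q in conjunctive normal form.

(\lnot r \land \lnot p \lor r \land q \lor \lnot q \land r) \land q
= (\lnot r \lor r \lor \lnot q) \land (\lnot r \lor r \lor r) \land (\lnot r \lor q \lor \lnot q) \land (\lnot r \lor q \lor r) \land (\lnot p \lor r \lor \lnot q) \land (\lnot p \lor r \lor r) \land (\lnot p \lor q \lor \lnot q) \land (\lnot p \lor q \lor r) \land q
= (\lnot p \lor r) \land q

(\lnot p \lor r) \land q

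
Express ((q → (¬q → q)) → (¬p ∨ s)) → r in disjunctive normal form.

(¬q ∧ p ∧ ¬s) ∨ (q ∧ p ∧ ¬s) ∨ r

((q → (¬q → q)) → (¬p ∨ s)) → r
⇔ ¬((q → (¬q → q)) → (¬p ∨ s)) ∨ r   (eliminate →)
⇔ ¬(¬(q → (¬q → q)) ∨ ¬p ∨ s) ∨ r   (eliminate →)
⇔ ¬(¬(¬q ∨ (¬q → q)) ∨ ¬p ∨ s) ∨ r   (eliminate →)
⇔ ¬(¬(¬q ∨ ¬¬q ∨ q) ∨ ¬p ∨ s) ∨ r   (eliminate →)
⇔ (¬¬(¬q ∨ ¬¬q ∨ q) ∧ ¬¬p ∧ ¬s) ∨ r   (De Morgan)
⇔ ((¬q ∨ ¬¬q ∨ q) ∧ ¬¬p ∧ ¬s) ∨ r   (double negation)
⇔ ((¬q ∨ q ∨ q) ∧ ¬¬p ∧ ¬s) ∨ r   (double negation)
⇔ ((¬q ∨ q ∨ q) ∧ p ∧ ¬s) ∨ r   (double negation)
⇔ (¬q ∧ p ∧ ¬s) ∨ (q ∧ p ∧ ¬s) ∨ (q ∧ p ∧ ¬s) ∨ r   (distribute ∧ over ∨)
⇔ (¬q ∧ p ∧ ¬s) ∨ (q ∧ p ∧ ¬s) ∨ r   (simplify)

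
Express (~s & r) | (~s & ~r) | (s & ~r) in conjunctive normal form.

~s | ~r

(~s & r) | (~s & ~r) | (s & ~r)
= (~s | ~s | s) & (~s | ~s | ~r) & (~s | ~r | s) & (~s | ~r | ~r) & (r | ~s | s) & (r | ~s | ~r) & (r | ~r | s) & (r | ~r | ~r)
= ~s | ~r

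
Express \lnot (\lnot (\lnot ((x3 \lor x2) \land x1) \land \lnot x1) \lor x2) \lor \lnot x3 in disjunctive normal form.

(\lnot x1 \land \lnot x2) \lor \lnot x3

\lnot (\lnot (\lnot ((x3 \lor x2) \land x1) \land \lnot x1) \lor x2) \lor \lnot x3
≡ (\lnot \lnot (\lnot ((x3 \lor x2) \land x1) \land \lnot x1) \land \lnot x2) \lor \lnot x3   [De Morgan]
≡ (\lnot ((x3 \lor x2) \land x1) \land \lnot x1 \land \lnot x2) \lor \lnot x3   [double negation]
≡ ((\lnot (x3 \lor x2) \lor \lnot x1) \land \lnot x1 \land \lnot x2) \lor \lnot x3   [De Morgan]
≡ (((\lnot x3 \land \lnot x2) \lor \lnot x1) \land \lnot x1 \land \lnot x2) \lor \lnot x3   [De Morgan]
≡ (\lnot x3 \land \lnot x2 \land \lnot x1 \land \lnot x2) \lor (\lnot x1 \land \lnot x1 \land \lnot x2) \lor \lnot x3   [distribute \land over \lor]
≡ (\lnot x1 \land \lnot x2) \lor \lnot x3   [simplify]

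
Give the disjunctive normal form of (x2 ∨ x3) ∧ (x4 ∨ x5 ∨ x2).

(x2 ∨ x3) ∧ (x4 ∨ x5 ∨ x2)
≡ (x2 ∧ x4) ∨ (x2 ∧ x5) ∨ (x2 ∧ x2) ∨ (x3 ∧ x4) ∨ (x3 ∧ x5) ∨ (x3 ∧ x2)   — distribute ∧ over ∨
≡ x2 ∨ (x3 ∧ x4) ∨ (x3 ∧ x5)   — simplify

x2 ∨ (x3 ∧ x4) ∨ (x3 ∧ x5)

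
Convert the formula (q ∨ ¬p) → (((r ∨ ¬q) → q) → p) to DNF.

(q ∨ ¬p) → (((r ∨ ¬q) → q) → p)
= ¬(q ∨ ¬p) ∨ (((r ∨ ¬q) → q) → p)   — eliminate →
= ¬(q ∨ ¬p) ∨ ¬((r ∨ ¬q) → q) ∨ p   — eliminate →
= ¬(q ∨ ¬p) ∨ ¬(¬(r ∨ ¬q) ∨ q) ∨ p   — eliminate →
= (¬q ∧ ¬¬p) ∨ ¬(¬(r ∨ ¬q) ∨ q) ∨ p   — De Morgan
= (¬q ∧ p) ∨ ¬(¬(r ∨ ¬q) ∨ q) ∨ p   — double negation
= (¬q ∧ p) ∨ (¬¬(r ∨ ¬q) ∧ ¬q) ∨ p   — De Morgan
= (¬q ∧ p) ∨ ((r ∨ ¬q) ∧ ¬q) ∨ p   — double negation
= (¬q ∧ p) ∨ (r ∧ ¬q) ∨ (¬q ∧ ¬q) ∨ p   — distribute ∧ over ∨
= ¬q ∨ p   — simplify

¬q ∨ p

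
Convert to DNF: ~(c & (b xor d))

~c | (~b & ~d) | (d & b)

~(c & (b xor d))
= ~(c & ((b & ~d) | (~b & d)))   — expand xor
= ~c | ~((b & ~d) | (~b & d))   — De Morgan
= ~c | (~(b & ~d) & ~(~b & d))   — De Morgan
= ~c | ((~b | ~~d) & ~(~b & d))   — De Morgan
= ~c | ((~b | d) & ~(~b & d))   — double negation
= ~c | ((~b | d) & (~~b | ~d))   — De Morgan
= ~c | ((~b | d) & (b | ~d))   — double negation
= ~c | (~b & b) | (~b & ~d) | (d & b) | (d & ~d)   — distribute & over |
= ~c | (~b & ~d) | (d & b)   — simplify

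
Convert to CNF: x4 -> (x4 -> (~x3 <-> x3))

x4 -> (x4 -> (~x3 <-> x3))
⇔ ~x4 | (x4 -> (~x3 <-> x3))   [eliminate ->]
⇔ ~x4 | ~x4 | (~x3 <-> x3)   [eliminate ->]
⇔ ~x4 | ~x4 | ((~x3 -> x3) & (x3 -> ~x3))   [eliminate <->]
⇔ ~x4 | ~x4 | ((~~x3 | x3) & (x3 -> ~x3))   [eliminate ->]
⇔ ~x4 | ~x4 | ((~~x3 | x3) & (~x3 | ~x3))   [eliminate ->]
⇔ ~x4 | ~x4 | ((x3 | x3) & (~x3 | ~x3))   [double negation]
⇔ (~x4 | ~x4 | x3 | x3) & (~x4 | ~x4 | ~x3 | ~x3)   [distribute | over &]
⇔ (~x4 | x3) & (~x4 | ~x3)   [simplify]

(~x4 | x3) & (~x4 | ~x3)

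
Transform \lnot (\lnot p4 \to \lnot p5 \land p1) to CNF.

\lnot (\lnot p4 \to \lnot p5 \land p1)
≡ \lnot (\lnot \lnot p4 \lor \lnot p5 \land p1)   [eliminate \to]
≡ \lnot \lnot \lnot p4 \land \lnot (\lnot p5 \land p1)   [De Morgan]
≡ \lnot p4 \land \lnot (\lnot p5 \land p1)   [double negation]
≡ \lnot p4 \land (\lnot \lnot p5 \lor \lnot p1)   [De Morgan]
≡ \lnot p4 \land (p5 \lor \lnot p1)   [double negation]

\lnot p4 \land (p5 \lor \lnot p1)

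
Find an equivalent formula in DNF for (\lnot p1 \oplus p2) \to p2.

(\lnot p1 \oplus p2) \to p2
= \lnot (\lnot p1 \oplus p2) \lor p2   — eliminate \to
= \lnot ((\lnot p1 \land \lnot p2) \lor (\lnot \lnot p1 \land p2)) \lor p2   — expand \oplus
= (\lnot (\lnot p1 \land \lnot p2) \land \lnot (\lnot \lnot p1 \land p2)) \lor p2   — De Morgan
= ((\lnot \lnot p1 \lor \lnot \lnot p2) \land \lnot (\lnot \lnot p1 \land p2)) \lor p2   — De Morgan
= ((p1 \lor \lnot \lnot p2) \land \lnot (\lnot \lnot p1 \land p2)) \lor p2   — double negation
= ((p1 \lor p2) \land \lnot (\lnot \lnot p1 \land p2)) \lor p2   — double negation
= ((p1 \lor p2) \land (\lnot \lnot \lnot p1 \lor \lnot p2)) \lor p2   — De Morgan
= ((p1 \lor p2) \land (\lnot p1 \lor \lnot p2)) \lor p2   — double negation
= (p1 \land \lnot p1) \lor (p1 \land \lnot p2) \lor (p2 \land \lnot p1) \lor (p2 \land \lnot p2) \lor p2   — distribute \land over \lor
= (p1 \land \lnot p2) \lor p2   — simplify

(p1 \land \lnot p2) \lor p2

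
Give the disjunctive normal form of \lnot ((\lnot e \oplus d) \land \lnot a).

\lnot ((\lnot e \oplus d) \land \lnot a)
≡ \lnot (((\lnot e \land \lnot d) \lor (\lnot \lnot e \land d)) \land \lnot a)   (expand \oplus)
≡ \lnot ((\lnot e \land \lnot d) \lor (\lnot \lnot e \land d)) \lor \lnot \lnot a   (De Morgan)
≡ (\lnot (\lnot e \land \lnot d) \land \lnot (\lnot \lnot e \land d)) \lor \lnot \lnot a   (De Morgan)
≡ ((\lnot \lnot e \lor \lnot \lnot d) \land \lnot (\lnot \lnot e \land d)) \lor \lnot \lnot a   (De Morgan)
≡ ((e \lor \lnot \lnot d) \land \lnot (\lnot \lnot e \land d)) \lor \lnot \lnot a   (double negation)
≡ ((e \lor d) \land \lnot (\lnot \lnot e \land d)) \lor \lnot \lnot a   (double negation)
≡ ((e \lor d) \land (\lnot \lnot \lnot e \lor \lnot d)) \lor \lnot \lnot a   (De Morgan)
≡ ((e \lor d) \land (\lnot e \lor \lnot d)) \lor \lnot \lnot a   (double negation)
≡ ((e \lor d) \land (\lnot e \lor \lnot d)) \lor a   (double negation)
≡ (e \land \lnot e) \lor (e \land \lnot d) \lor (d \land \lnot e) \lor (d \land \lnot d) \lor a   (distribute \land over \lor)
≡ (e \land \lnot d) \lor (d \land \lnot e) \lor a   (simplify)

(e \land \lnot d) \lor (d \land \lnot e) \lor a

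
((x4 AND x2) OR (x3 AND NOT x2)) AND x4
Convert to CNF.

((x4 AND x2) OR (x3 AND NOT x2)) AND x4
⇔ (x4 OR x3) AND (x4 OR NOT x2) AND (x2 OR x3) AND (x2 OR NOT x2) AND x4   [distribute OR over AND]
⇔ (x2 OR x3) AND x4   [simplify]

(x2 OR x3) AND x4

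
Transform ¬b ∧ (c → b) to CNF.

¬b ∧ (c → b)
≡ ¬b ∧ (¬c ∨ b)   (eliminate →)

¬b ∧ (¬c ∨ b)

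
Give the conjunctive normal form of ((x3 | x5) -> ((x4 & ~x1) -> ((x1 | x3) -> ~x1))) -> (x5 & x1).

((x3 | x5) -> ((x4 & ~x1) -> ((x1 | x3) -> ~x1))) -> (x5 & x1)
⇔ ~((x3 | x5) -> ((x4 & ~x1) -> ((x1 | x3) -> ~x1))) | (x5 & x1)
⇔ ~(~(x3 | x5) | ((x4 & ~x1) -> ((x1 | x3) -> ~x1))) | (x5 & x1)
⇔ ~(~(x3 | x5) | ~(x4 & ~x1) | ((x1 | x3) -> ~x1)) | (x5 & x1)
⇔ ~(~(x3 | x5) | ~(x4 & ~x1) | ~(x1 | x3) | ~x1) | (x5 & x1)
⇔ (~~(x3 | x5) & ~~(x4 & ~x1) & ~~(x1 | x3) & ~~x1) | (x5 & x1)
⇔ ((x3 | x5) & ~~(x4 & ~x1) & ~~(x1 | x3) & ~~x1) | (x5 & x1)
⇔ ((x3 | x5) & x4 & ~x1 & ~~(x1 | x3) & ~~x1) | (x5 & x1)
⇔ ((x3 | x5) & x4 & ~x1 & (x1 | x3) & ~~x1) | (x5 & x1)
⇔ ((x3 | x5) & x4 & ~x1 & (x1 | x3) & x1) | (x5 & x1)
⇔ (x3 | x5 | x5) & (x3 | x5 | x1) & (x4 | x5) & (x4 | x1) & (~x1 | x5) & (~x1 | x1) & (x1 | x3 | x5) & (x1 | x3 | x1) & (x1 | x5) & (x1 | x1)
⇔ (x3 | x5) & (x4 | x5) & (~x1 | x5) & x1

(x3 | x5) & (x4 | x5) & (~x1 | x5) & x1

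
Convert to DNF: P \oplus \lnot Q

(P \land Q) \lor (\lnot P \land \lnot Q)

P \oplus \lnot Q
= (P \land \lnot \lnot Q) \lor (\lnot P \land \lnot Q)
= (P \land Q) \lor (\lnot P \land \lnot Q)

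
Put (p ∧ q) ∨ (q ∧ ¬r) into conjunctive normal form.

(p ∧ q) ∨ (q ∧ ¬r)
≡ (p ∨ q) ∧ (p ∨ ¬r) ∧ (q ∨ q) ∧ (q ∨ ¬r)   (distribute ∨ over ∧)
≡ (p ∨ ¬r) ∧ q   (simplify)

(p ∨ ¬r) ∧ q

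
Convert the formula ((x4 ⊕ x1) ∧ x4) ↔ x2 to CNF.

(¬x4 ∨ x1 ∨ x2) ∧ (¬x2 ∨ ¬x4 ∨ ¬x1) ∧ (¬x2 ∨ x4)

((x4 ⊕ x1) ∧ x4) ↔ x2
⇔ (((x4 ⊕ x1) ∧ x4) → x2) ∧ (x2 → ((x4 ⊕ x1) ∧ x4))
⇔ (¬((x4 ⊕ x1) ∧ x4) ∨ x2) ∧ (x2 → ((x4 ⊕ x1) ∧ x4))
⇔ (¬((x4 ∨ x1) ∧ ¬(x4 ∧ x1) ∧ x4) ∨ x2) ∧ (x2 → ((x4 ⊕ x1) ∧ x4))
⇔ (¬((x4 ∨ x1) ∧ ¬(x4 ∧ x1) ∧ x4) ∨ x2) ∧ (¬x2 ∨ ((x4 ⊕ x1) ∧ x4))
⇔ (¬((x4 ∨ x1) ∧ ¬(x4 ∧ x1) ∧ x4) ∨ x2) ∧ (¬x2 ∨ ((x4 ∨ x1) ∧ ¬(x4 ∧ x1) ∧ x4))
⇔ (¬(x4 ∨ x1) ∨ ¬¬(x4 ∧ x1) ∨ ¬x4 ∨ x2) ∧ (¬x2 ∨ ((x4 ∨ x1) ∧ ¬(x4 ∧ x1) ∧ x4))
⇔ ((¬x4 ∧ ¬x1) ∨ ¬¬(x4 ∧ x1) ∨ ¬x4 ∨ x2) ∧ (¬x2 ∨ ((x4 ∨ x1) ∧ ¬(x4 ∧ x1) ∧ x4))
⇔ ((¬x4 ∧ ¬x1) ∨ (x4 ∧ x1) ∨ ¬x4 ∨ x2) ∧ (¬x2 ∨ ((x4 ∨ x1) ∧ ¬(x4 ∧ x1) ∧ x4))
⇔ ((¬x4 ∧ ¬x1) ∨ (x4 ∧ x1) ∨ ¬x4 ∨ x2) ∧ (¬x2 ∨ ((x4 ∨ x1) ∧ (¬x4 ∨ ¬x1) ∧ x4))
⇔ (¬x4 ∨ x4 ∨ ¬x4 ∨ x2) ∧ (¬x4 ∨ x1 ∨ ¬x4 ∨ x2) ∧ (¬x1 ∨ x4 ∨ ¬x4 ∨ x2) ∧ (¬x1 ∨ x1 ∨ ¬x4 ∨ x2) ∧ (¬x2 ∨ x4 ∨ x1) ∧ (¬x2 ∨ ¬x4 ∨ ¬x1) ∧ (¬x2 ∨ x4)
⇔ (¬x4 ∨ x1 ∨ x2) ∧ (¬x2 ∨ ¬x4 ∨ ¬x1) ∧ (¬x2 ∨ x4)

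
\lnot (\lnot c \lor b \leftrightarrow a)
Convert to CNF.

(\lnot c \lor b \lor a) \land (\lnot a \lor c) \land (\lnot a \lor \lnot b)

\lnot (\lnot c \lor b \leftrightarrow a)
≡ \lnot ((\lnot c \lor b \to a) \land (a \to \lnot c \lor b))   [eliminate \leftrightarrow]
≡ \lnot ((\lnot (\lnot c \lor b) \lor a) \land (a \to \lnot c \lor b))   [eliminate \to]
≡ \lnot ((\lnot (\lnot c \lor b) \lor a) \land (\lnot a \lor \lnot c \lor b))   [eliminate \to]
≡ \lnot (\lnot (\lnot c \lor b) \lor a) \lor \lnot (\lnot a \lor \lnot c \lor b)   [De Morgan]
≡ \lnot \lnot (\lnot c \lor b) \land \lnot a \lor \lnot (\lnot a \lor \lnot c \lor b)   [De Morgan]
≡ (\lnot c \lor b) \land \lnot a \lor \lnot (\lnot a \lor \lnot c \lor b)   [double negation]
≡ (\lnot c \lor b) \land \lnot a \lor \lnot \lnot a \land \lnot \lnot c \land \lnot b   [De Morgan]
≡ (\lnot c \lor b) \land \lnot a \lor a \land \lnot \lnot c \land \lnot b   [double negation]
≡ (\lnot c \lor b) \land \lnot a \lor a \land c \land \lnot b   [double negation]
≡ (\lnot c \lor b \lor a) \land (\lnot c \lor b \lor c) \land (\lnot c \lor b \lor \lnot b) \land (\lnot a \lor a) \land (\lnot a \lor c) \land (\lnot a \lor \lnot b)   [distribute \lor over \land]
≡ (\lnot c \lor b \lor a) \land (\lnot a \lor c) \land (\lnot a \lor \lnot b)   [simplify]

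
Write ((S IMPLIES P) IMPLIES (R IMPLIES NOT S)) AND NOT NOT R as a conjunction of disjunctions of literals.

(NOT P OR NOT R OR NOT S) AND R

((S IMPLIES P) IMPLIES (R IMPLIES NOT S)) AND NOT NOT R
≡ (NOT (S IMPLIES P) OR (R IMPLIES NOT S)) AND NOT NOT R   (eliminate IMPLIES)
≡ (NOT (NOT S OR P) OR (R IMPLIES NOT S)) AND NOT NOT R   (eliminate IMPLIES)
≡ (NOT (NOT S OR P) OR NOT R OR NOT S) AND NOT NOT R   (eliminate IMPLIES)
≡ ((NOT NOT S AND NOT P) OR NOT R OR NOT S) AND NOT NOT R   (De Morgan)
≡ ((S AND NOT P) OR NOT R OR NOT S) AND NOT NOT R   (double negation)
≡ ((S AND NOT P) OR NOT R OR NOT S) AND R   (double negation)
≡ (S OR NOT R OR NOT S) AND (NOT P OR NOT R OR NOT S) AND R   (distribute OR over AND)
≡ (NOT P OR NOT R OR NOT S) AND R   (simplify)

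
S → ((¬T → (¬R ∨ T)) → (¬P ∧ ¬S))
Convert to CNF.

(¬S ∨ ¬T) ∧ (¬S ∨ R)

S → ((¬T → (¬R ∨ T)) → (¬P ∧ ¬S))
≡ ¬S ∨ ((¬T → (¬R ∨ T)) → (¬P ∧ ¬S))   [eliminate →]
≡ ¬S ∨ ¬(¬T → (¬R ∨ T)) ∨ (¬P ∧ ¬S)   [eliminate →]
≡ ¬S ∨ ¬(¬¬T ∨ ¬R ∨ T) ∨ (¬P ∧ ¬S)   [eliminate →]
≡ ¬S ∨ (¬¬¬T ∧ ¬¬R ∧ ¬T) ∨ (¬P ∧ ¬S)   [De Morgan]
≡ ¬S ∨ (¬T ∧ ¬¬R ∧ ¬T) ∨ (¬P ∧ ¬S)   [double negation]
≡ ¬S ∨ (¬T ∧ R ∧ ¬T) ∨ (¬P ∧ ¬S)   [double negation]
≡ (¬S ∨ ¬T ∨ ¬P) ∧ (¬S ∨ ¬T ∨ ¬S) ∧ (¬S ∨ R ∨ ¬P) ∧ (¬S ∨ R ∨ ¬S) ∧ (¬S ∨ ¬T ∨ ¬P) ∧ (¬S ∨ ¬T ∨ ¬S)   [distribute ∨ over ∧]
≡ (¬S ∨ ¬T) ∧ (¬S ∨ R)   [simplify]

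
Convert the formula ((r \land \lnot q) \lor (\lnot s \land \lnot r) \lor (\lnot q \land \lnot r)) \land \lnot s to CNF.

(\lnot q \lor \lnot r) \land \lnot s

((r \land \lnot q) \lor (\lnot s \land \lnot r) \lor (\lnot q \land \lnot r)) \land \lnot s
≡ (r \lor \lnot s \lor \lnot q) \land (r \lor \lnot s \lor \lnot r) \land (r \lor \lnot r \lor \lnot q) \land (r \lor \lnot r \lor \lnot r) \land (\lnot q \lor \lnot s \lor \lnot q) \land (\lnot q \lor \lnot s \lor \lnot r) \land (\lnot q \lor \lnot r \lor \lnot q) \land (\lnot q \lor \lnot r \lor \lnot r) \land \lnot s   [distribute \lor over \land]
≡ (\lnot q \lor \lnot r) \land \lnot s   [simplify]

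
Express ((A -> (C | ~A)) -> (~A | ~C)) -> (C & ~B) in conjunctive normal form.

((A -> (C | ~A)) -> (~A | ~C)) -> (C & ~B)
≡ ~((A -> (C | ~A)) -> (~A | ~C)) | (C & ~B)
≡ ~(~(A -> (C | ~A)) | ~A | ~C) | (C & ~B)
≡ ~(~(~A | C | ~A) | ~A | ~C) | (C & ~B)
≡ (~~(~A | C | ~A) & ~~A & ~~C) | (C & ~B)
≡ ((~A | C | ~A) & ~~A & ~~C) | (C & ~B)
≡ ((~A | C | ~A) & A & ~~C) | (C & ~B)
≡ ((~A | C | ~A) & A & C) | (C & ~B)
≡ (~A | C | ~A | C) & (~A | C | ~A | ~B) & (A | C) & (A | ~B) & (C | C) & (C | ~B)
≡ (A | ~B) & C

(A | ~B) & C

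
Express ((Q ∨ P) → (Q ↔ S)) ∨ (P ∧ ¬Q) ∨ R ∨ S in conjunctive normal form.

((Q ∨ P) → (Q ↔ S)) ∨ (P ∧ ¬Q) ∨ R ∨ S
≡ ¬(Q ∨ P) ∨ (Q ↔ S) ∨ (P ∧ ¬Q) ∨ R ∨ S   [eliminate →]
≡ ¬(Q ∨ P) ∨ ((Q → S) ∧ (S → Q)) ∨ (P ∧ ¬Q) ∨ R ∨ S   [eliminate ↔]
≡ ¬(Q ∨ P) ∨ ((¬Q ∨ S) ∧ (S → Q)) ∨ (P ∧ ¬Q) ∨ R ∨ S   [eliminate →]
≡ ¬(Q ∨ P) ∨ ((¬Q ∨ S) ∧ (¬S ∨ Q)) ∨ (P ∧ ¬Q) ∨ R ∨ S   [eliminate →]
≡ (¬Q ∧ ¬P) ∨ ((¬Q ∨ S) ∧ (¬S ∨ Q)) ∨ (P ∧ ¬Q) ∨ R ∨ S   [De Morgan]
≡ (¬Q ∨ ¬Q ∨ S ∨ P ∨ R ∨ S) ∧ (¬Q ∨ ¬Q ∨ S ∨ ¬Q ∨ R ∨ S) ∧ (¬Q ∨ ¬S ∨ Q ∨ P ∨ R ∨ S) ∧ (¬Q ∨ ¬S ∨ Q ∨ ¬Q ∨ R ∨ S) ∧ (¬P ∨ ¬Q ∨ S ∨ P ∨ R ∨ S) ∧ (¬P ∨ ¬Q ∨ S ∨ ¬Q ∨ R ∨ S) ∧ (¬P ∨ ¬S ∨ Q ∨ P ∨ R ∨ S) ∧ (¬P ∨ ¬S ∨ Q ∨ ¬Q ∨ R ∨ S)   [distribute ∨ over ∧]
≡ ¬Q ∨ S ∨ R   [simplify]

¬Q ∨ S ∨ R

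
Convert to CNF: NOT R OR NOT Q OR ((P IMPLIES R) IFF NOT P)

NOT R OR NOT Q OR ((P IMPLIES R) IFF NOT P)
= NOT R OR NOT Q OR (((P IMPLIES R) IMPLIES NOT P) AND (NOT P IMPLIES (P IMPLIES R)))   [eliminate IFF]
= NOT R OR NOT Q OR ((NOT (P IMPLIES R) OR NOT P) AND (NOT P IMPLIES (P IMPLIES R)))   [eliminate IMPLIES]
= NOT R OR NOT Q OR ((NOT (NOT P OR R) OR NOT P) AND (NOT P IMPLIES (P IMPLIES R)))   [eliminate IMPLIES]
= NOT R OR NOT Q OR ((NOT (NOT P OR R) OR NOT P) AND (NOT NOT P OR (P IMPLIES R)))   [eliminate IMPLIES]
= NOT R OR NOT Q OR ((NOT (NOT P OR R) OR NOT P) AND (NOT NOT P OR NOT P OR R))   [eliminate IMPLIES]
= NOT R OR NOT Q OR (((NOT NOT P AND NOT R) OR NOT P) AND (NOT NOT P OR NOT P OR R))   [De Morgan]
= NOT R OR NOT Q OR (((P AND NOT R) OR NOT P) AND (NOT NOT P OR NOT P OR R))   [double negation]
= NOT R OR NOT Q OR (((P AND NOT R) OR NOT P) AND (P OR NOT P OR R))   [double negation]
= (NOT R OR NOT Q OR P OR NOT P) AND (NOT R OR NOT Q OR NOT R OR NOT P) AND (NOT R OR NOT Q OR P OR NOT P OR R)   [distribute OR over AND]
= NOT R OR NOT Q OR NOT P   [simplify]

NOT R OR NOT Q OR NOT P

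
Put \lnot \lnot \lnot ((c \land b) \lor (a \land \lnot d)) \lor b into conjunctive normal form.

\lnot \lnot \lnot ((c \land b) \lor (a \land \lnot d)) \lor b
≡ \lnot ((c \land b) \lor (a \land \lnot d)) \lor b
≡ (\lnot (c \land b) \land \lnot (a \land \lnot d)) \lor b
≡ ((\lnot c \lor \lnot b) \land \lnot (a \land \lnot d)) \lor b
≡ ((\lnot c \lor \lnot b) \land (\lnot a \lor \lnot \lnot d)) \lor b
≡ ((\lnot c \lor \lnot b) \land (\lnot a \lor d)) \lor b
≡ (\lnot c \lor \lnot b \lor b) \land (\lnot a \lor d \lor b)
≡ \lnot a \lor d \lor b

\lnot a \lor d \lor b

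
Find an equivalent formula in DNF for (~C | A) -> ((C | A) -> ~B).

(~C | A) -> ((C | A) -> ~B)
≡ ~(~C | A) | ((C | A) -> ~B)   [eliminate ->]
≡ ~(~C | A) | ~(C | A) | ~B   [eliminate ->]
≡ (~~C & ~A) | ~(C | A) | ~B   [De Morgan]
≡ (C & ~A) | ~(C | A) | ~B   [double negation]
≡ (C & ~A) | (~C & ~A) | ~B   [De Morgan]

(C & ~A) | (~C & ~A) | ~B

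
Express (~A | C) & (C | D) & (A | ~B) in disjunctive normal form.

(~A | C) & (C | D) & (A | ~B)
≡ (~A & C & A) | (~A & C & ~B) | (~A & D & A) | (~A & D & ~B) | (C & C & A) | (C & C & ~B) | (C & D & A) | (C & D & ~B)   [distribute & over |]
≡ (~A & D & ~B) | (C & A) | (C & ~B)   [simplify]

(~A & D & ~B) | (C & A) | (C & ~B)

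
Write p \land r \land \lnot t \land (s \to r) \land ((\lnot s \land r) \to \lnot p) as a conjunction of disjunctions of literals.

p \land r \land \lnot t \land (s \lor \lnot r \lor \lnot p)

p \land r \land \lnot t \land (s \to r) \land ((\lnot s \land r) \to \lnot p)
⇔ p \land r \land \lnot t \land (\lnot s \lor r) \land ((\lnot s \land r) \to \lnot p)   [eliminate \to]
⇔ p \land r \land \lnot t \land (\lnot s \lor r) \land (\lnot (\lnot s \land r) \lor \lnot p)   [eliminate \to]
⇔ p \land r \land \lnot t \land (\lnot s \lor r) \land (\lnot \lnot s \lor \lnot r \lor \lnot p)   [De Morgan]
⇔ p \land r \land \lnot t \land (\lnot s \lor r) \land (s \lor \lnot r \lor \lnot p)   [double negation]
⇔ p \land r \land \lnot t \land (s \lor \lnot r \lor \lnot p)   [simplify]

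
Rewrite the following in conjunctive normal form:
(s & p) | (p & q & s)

(s & p) | (p & q & s)
≡ (s | p) & (s | q) & (s | s) & (p | p) & (p | q) & (p | s)   [distribute | over &]
≡ s & p   [simplify]

s & p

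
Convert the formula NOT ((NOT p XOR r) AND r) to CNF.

NOT r OR NOT p

NOT ((NOT p XOR r) AND r)
≡ NOT ((NOT p OR r) AND NOT (NOT p AND r) AND r)   [expand XOR]
≡ NOT (NOT p OR r) OR NOT NOT (NOT p AND r) OR NOT r   [De Morgan]
≡ (NOT NOT p AND NOT r) OR NOT NOT (NOT p AND r) OR NOT r   [De Morgan]
≡ (p AND NOT r) OR NOT NOT (NOT p AND r) OR NOT r   [double negation]
≡ (p AND NOT r) OR (NOT p AND r) OR NOT r   [double negation]
≡ (p OR NOT p OR NOT r) AND (p OR r OR NOT r) AND (NOT r OR NOT p OR NOT r) AND (NOT r OR r OR NOT r)   [distribute OR over AND]
≡ NOT r OR NOT p   [simplify]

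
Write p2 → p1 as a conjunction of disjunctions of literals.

¬p2 ∨ p1

p2 → p1
≡ ¬p2 ∨ p1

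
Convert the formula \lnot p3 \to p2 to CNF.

\lnot p3 \to p2
≡ \lnot \lnot p3 \lor p2   — eliminate \to
≡ p3 \lor p2   — double negation

p3 \lor p2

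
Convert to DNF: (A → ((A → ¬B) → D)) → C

(A → ((A → ¬B) → D)) → C
⇔ ¬(A → ((A → ¬B) → D)) ∨ C   — eliminate →
⇔ ¬(¬A ∨ ((A → ¬B) → D)) ∨ C   — eliminate →
⇔ ¬(¬A ∨ ¬(A → ¬B) ∨ D) ∨ C   — eliminate →
⇔ ¬(¬A ∨ ¬(¬A ∨ ¬B) ∨ D) ∨ C   — eliminate →
⇔ ¬¬A ∧ ¬¬(¬A ∨ ¬B) ∧ ¬D ∨ C   — De Morgan
⇔ A ∧ ¬¬(¬A ∨ ¬B) ∧ ¬D ∨ C   — double negation
⇔ A ∧ (¬A ∨ ¬B) ∧ ¬D ∨ C   — double negation
⇔ A ∧ ¬A ∧ ¬D ∨ A ∧ ¬B ∧ ¬D ∨ C   — distribute ∧ over ∨
⇔ A ∧ ¬B ∧ ¬D ∨ C   — simplify

A ∧ ¬B ∧ ¬D ∨ C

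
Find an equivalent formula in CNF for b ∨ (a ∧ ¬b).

b ∨ a

b ∨ (a ∧ ¬b)
= (b ∨ a) ∧ (b ∨ ¬b)   (distribute ∨ over ∧)
= b ∨ a   (simplify)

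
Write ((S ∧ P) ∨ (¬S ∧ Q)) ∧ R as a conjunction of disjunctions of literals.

(S ∨ Q) ∧ (P ∨ ¬S) ∧ (P ∨ Q) ∧ R

((S ∧ P) ∨ (¬S ∧ Q)) ∧ R
≡ (S ∨ ¬S) ∧ (S ∨ Q) ∧ (P ∨ ¬S) ∧ (P ∨ Q) ∧ R
≡ (S ∨ Q) ∧ (P ∨ ¬S) ∧ (P ∨ Q) ∧ R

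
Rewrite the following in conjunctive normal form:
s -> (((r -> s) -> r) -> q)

s -> (((r -> s) -> r) -> q)
= ~s | (((r -> s) -> r) -> q)   [eliminate ->]
= ~s | ~((r -> s) -> r) | q   [eliminate ->]
= ~s | ~(~(r -> s) | r) | q   [eliminate ->]
= ~s | ~(~(~r | s) | r) | q   [eliminate ->]
= ~s | (~~(~r | s) & ~r) | q   [De Morgan]
= ~s | ((~r | s) & ~r) | q   [double negation]
= (~s | ~r | s | q) & (~s | ~r | q)   [distribute | over &]
= ~s | ~r | q   [simplify]

~s | ~r | q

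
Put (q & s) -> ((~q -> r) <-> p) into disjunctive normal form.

~q | ~s | (p & q) | (p & r)

(q & s) -> ((~q -> r) <-> p)
⇔ ~(q & s) | ((~q -> r) <-> p)   (eliminate ->)
⇔ ~(q & s) | (((~q -> r) -> p) & (p -> (~q -> r)))   (eliminate <->)
⇔ ~(q & s) | ((~(~q -> r) | p) & (p -> (~q -> r)))   (eliminate ->)
⇔ ~(q & s) | ((~(~~q | r) | p) & (p -> (~q -> r)))   (eliminate ->)
⇔ ~(q & s) | ((~(~~q | r) | p) & (~p | (~q -> r)))   (eliminate ->)
⇔ ~(q & s) | ((~(~~q | r) | p) & (~p | ~~q | r))   (eliminate ->)
⇔ ~q | ~s | ((~(~~q | r) | p) & (~p | ~~q | r))   (De Morgan)
⇔ ~q | ~s | (((~~~q & ~r) | p) & (~p | ~~q | r))   (De Morgan)
⇔ ~q | ~s | (((~q & ~r) | p) & (~p | ~~q | r))   (double negation)
⇔ ~q | ~s | (((~q & ~r) | p) & (~p | q | r))   (double negation)
⇔ ~q | ~s | (~q & ~r & ~p) | (~q & ~r & q) | (~q & ~r & r) | (p & ~p) | (p & q) | (p & r)   (distribute & over |)
⇔ ~q | ~s | (p & q) | (p & r)   (simplify)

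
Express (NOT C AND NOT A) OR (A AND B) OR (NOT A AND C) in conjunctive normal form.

(NOT C AND NOT A) OR (A AND B) OR (NOT A AND C)
≡ (NOT C OR A OR NOT A) AND (NOT C OR A OR C) AND (NOT C OR B OR NOT A) AND (NOT C OR B OR C) AND (NOT A OR A OR NOT A) AND (NOT A OR A OR C) AND (NOT A OR B OR NOT A) AND (NOT A OR B OR C)   (distribute OR over AND)
≡ NOT A OR B   (simplify)

NOT A OR B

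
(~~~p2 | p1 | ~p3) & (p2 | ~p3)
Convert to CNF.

(~p2 | p1 | ~p3) & (p2 | ~p3)

(~~~p2 | p1 | ~p3) & (p2 | ~p3)
= (~p2 | p1 | ~p3) & (p2 | ~p3)   — double negation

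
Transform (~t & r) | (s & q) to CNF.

(~t & r) | (s & q)
≡ (~t | s) & (~t | q) & (r | s) & (r | q)   [distribute | over &]

(~t | s) & (~t | q) & (r | s) & (r | q)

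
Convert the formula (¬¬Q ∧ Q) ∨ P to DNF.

Q ∨ P

(¬¬Q ∧ Q) ∨ P
= (Q ∧ Q) ∨ P   [double negation]
= Q ∨ P   [simplify]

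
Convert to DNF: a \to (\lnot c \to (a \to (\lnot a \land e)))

a \to (\lnot c \to (a \to (\lnot a \land e)))
⇔ \lnot a \lor (\lnot c \to (a \to (\lnot a \land e)))   — eliminate \to
⇔ \lnot a \lor \lnot \lnot c \lor (a \to (\lnot a \land e))   — eliminate \to
⇔ \lnot a \lor \lnot \lnot c \lor \lnot a \lor (\lnot a \land e)   — eliminate \to
⇔ \lnot a \lor c \lor \lnot a \lor (\lnot a \land e)   — double negation
⇔ \lnot a \lor c   — simplify

\lnot a \lor c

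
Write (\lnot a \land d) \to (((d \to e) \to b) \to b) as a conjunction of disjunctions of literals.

a \lor \lnot d \lor e \lor b

(\lnot a \land d) \to (((d \to e) \to b) \to b)
≡ \lnot (\lnot a \land d) \lor (((d \to e) \to b) \to b)   [eliminate \to]
≡ \lnot (\lnot a \land d) \lor \lnot ((d \to e) \to b) \lor b   [eliminate \to]
≡ \lnot (\lnot a \land d) \lor \lnot (\lnot (d \to e) \lor b) \lor b   [eliminate \to]
≡ \lnot (\lnot a \land d) \lor \lnot (\lnot (\lnot d \lor e) \lor b) \lor b   [eliminate \to]
≡ \lnot \lnot a \lor \lnot d \lor \lnot (\lnot (\lnot d \lor e) \lor b) \lor b   [De Morgan]
≡ a \lor \lnot d \lor \lnot (\lnot (\lnot d \lor e) \lor b) \lor b   [double negation]
≡ a \lor \lnot d \lor (\lnot \lnot (\lnot d \lor e) \land \lnot b) \lor b   [De Morgan]
≡ a \lor \lnot d \lor ((\lnot d \lor e) \land \lnot b) \lor b   [double negation]
≡ (a \lor \lnot d \lor \lnot d \lor e \lor b) \land (a \lor \lnot d \lor \lnot b \lor b)   [distribute \lor over \land]
≡ a \lor \lnot d \lor e \lor b   [simplify]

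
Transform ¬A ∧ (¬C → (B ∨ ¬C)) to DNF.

(¬A ∧ C) ∨ (¬A ∧ B) ∨ (¬A ∧ ¬C)

¬A ∧ (¬C → (B ∨ ¬C))
≡ ¬A ∧ (¬¬C ∨ B ∨ ¬C)   (eliminate →)
≡ ¬A ∧ (C ∨ B ∨ ¬C)   (double negation)
≡ (¬A ∧ C) ∨ (¬A ∧ B) ∨ (¬A ∧ ¬C)   (distribute ∧ over ∨)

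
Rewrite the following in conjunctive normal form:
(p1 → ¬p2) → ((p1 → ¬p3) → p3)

(p1 ∨ p3) ∧ (p2 ∨ p3)

(p1 → ¬p2) → ((p1 → ¬p3) → p3)
= ¬(p1 → ¬p2) ∨ ((p1 → ¬p3) → p3)   (eliminate →)
= ¬(¬p1 ∨ ¬p2) ∨ ((p1 → ¬p3) → p3)   (eliminate →)
= ¬(¬p1 ∨ ¬p2) ∨ ¬(p1 → ¬p3) ∨ p3   (eliminate →)
= ¬(¬p1 ∨ ¬p2) ∨ ¬(¬p1 ∨ ¬p3) ∨ p3   (eliminate →)
= ¬¬p1 ∧ ¬¬p2 ∨ ¬(¬p1 ∨ ¬p3) ∨ p3   (De Morgan)
= p1 ∧ ¬¬p2 ∨ ¬(¬p1 ∨ ¬p3) ∨ p3   (double negation)
= p1 ∧ p2 ∨ ¬(¬p1 ∨ ¬p3) ∨ p3   (double negation)
= p1 ∧ p2 ∨ ¬¬p1 ∧ ¬¬p3 ∨ p3   (De Morgan)
= p1 ∧ p2 ∨ p1 ∧ ¬¬p3 ∨ p3   (double negation)
= p1 ∧ p2 ∨ p1 ∧ p3 ∨ p3   (double negation)
= (p1 ∨ p1 ∨ p3) ∧ (p1 ∨ p3 ∨ p3) ∧ (p2 ∨ p1 ∨ p3) ∧ (p2 ∨ p3 ∨ p3)   (distribute ∨ over ∧)
= (p1 ∨ p3) ∧ (p2 ∨ p3)   (simplify)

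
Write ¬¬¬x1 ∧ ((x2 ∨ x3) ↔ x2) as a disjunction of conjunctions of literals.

¬¬¬x1 ∧ ((x2 ∨ x3) ↔ x2)
≡ ¬¬¬x1 ∧ ((x2 ∨ x3) → x2) ∧ (x2 → (x2 ∨ x3))   [eliminate ↔]
≡ ¬¬¬x1 ∧ (¬(x2 ∨ x3) ∨ x2) ∧ (x2 → (x2 ∨ x3))   [eliminate →]
≡ ¬¬¬x1 ∧ (¬(x2 ∨ x3) ∨ x2) ∧ (¬x2 ∨ x2 ∨ x3)   [eliminate →]
≡ ¬x1 ∧ (¬(x2 ∨ x3) ∨ x2) ∧ (¬x2 ∨ x2 ∨ x3)   [double negation]
≡ ¬x1 ∧ ((¬x2 ∧ ¬x3) ∨ x2) ∧ (¬x2 ∨ x2 ∨ x3)   [De Morgan]
≡ (¬x1 ∧ ¬x2 ∧ ¬x3 ∧ ¬x2) ∨ (¬x1 ∧ ¬x2 ∧ ¬x3 ∧ x2) ∨ (¬x1 ∧ ¬x2 ∧ ¬x3 ∧ x3) ∨ (¬x1 ∧ x2 ∧ ¬x2) ∨ (¬x1 ∧ x2 ∧ x2) ∨ (¬x1 ∧ x2 ∧ x3)   [distribute ∧ over ∨]
≡ (¬x1 ∧ ¬x2 ∧ ¬x3) ∨ (¬x1 ∧ x2)   [simplify]

(¬x1 ∧ ¬x2 ∧ ¬x3) ∨ (¬x1 ∧ x2)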